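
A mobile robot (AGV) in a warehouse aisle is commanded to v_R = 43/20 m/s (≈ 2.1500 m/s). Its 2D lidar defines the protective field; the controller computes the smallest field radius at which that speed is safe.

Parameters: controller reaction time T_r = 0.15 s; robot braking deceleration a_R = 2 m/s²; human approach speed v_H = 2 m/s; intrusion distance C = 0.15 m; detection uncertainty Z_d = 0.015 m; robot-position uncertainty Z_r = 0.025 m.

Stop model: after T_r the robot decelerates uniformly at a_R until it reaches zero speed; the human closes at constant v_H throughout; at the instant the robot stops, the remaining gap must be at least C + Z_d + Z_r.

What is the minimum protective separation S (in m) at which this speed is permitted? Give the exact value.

S_min = 6589/1600 m = 4.1181 m

stop time T_s = (43/20)/2 = 1.0750 s
robot covers v_R·T_r = 2.1500·0.1500 = 0.3225 m before braking
robot covers 2.1500·1.0750 − ½·2.0000·1.0750² = 1.1556 m while stopping
human over T_r+T_s: 2.0000·(0.1500+1.0750) = 2.4500 m
C+Z_d+Z_r = 0.1500+0.0150+0.0250 = 0.1900 m
S_min ≈ 0.3225+1.1556+2.4500+0.1900  ⇒  S_min = 6589/1600 m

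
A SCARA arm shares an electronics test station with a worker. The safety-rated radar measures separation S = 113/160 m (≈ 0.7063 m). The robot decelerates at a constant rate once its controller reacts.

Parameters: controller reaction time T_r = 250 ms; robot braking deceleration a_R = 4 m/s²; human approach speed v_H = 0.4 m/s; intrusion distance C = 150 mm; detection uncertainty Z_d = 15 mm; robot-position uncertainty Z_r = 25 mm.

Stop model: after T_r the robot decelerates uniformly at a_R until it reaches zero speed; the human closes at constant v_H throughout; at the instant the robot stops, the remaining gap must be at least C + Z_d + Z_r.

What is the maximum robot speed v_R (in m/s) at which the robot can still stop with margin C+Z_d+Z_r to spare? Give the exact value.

collect terms ⇒ (1/8)·v_R² + (7/20)·v_R + (-333/800) = 0
  disc = (7/20)² − 4·(1/8)·(-333/800) = 529/1600 ; √disc = 23/40
  v_R = (−(7/20) + 23/40) / (2·(1/8)) = 9/10 m/s
check:
stop time T_s = (9/10)/4 = 0.2250 s
robot in T_r: 0.9000·0.2500 = 0.2250 m
robot under decel: 0.9000²/(2·4.0000) = 0.1013 m
human closes 0.4000·0.4750 = 0.1900 m
residual clearance needed = 0.1500+0.0150+0.0250 = 0.1900 m
sum ≈ 0.2250+0.1013+0.1900+0.1900 ≈ 0.7063 m = S ✓

v_R_max = 9/10 m/s = 0.9000 m/s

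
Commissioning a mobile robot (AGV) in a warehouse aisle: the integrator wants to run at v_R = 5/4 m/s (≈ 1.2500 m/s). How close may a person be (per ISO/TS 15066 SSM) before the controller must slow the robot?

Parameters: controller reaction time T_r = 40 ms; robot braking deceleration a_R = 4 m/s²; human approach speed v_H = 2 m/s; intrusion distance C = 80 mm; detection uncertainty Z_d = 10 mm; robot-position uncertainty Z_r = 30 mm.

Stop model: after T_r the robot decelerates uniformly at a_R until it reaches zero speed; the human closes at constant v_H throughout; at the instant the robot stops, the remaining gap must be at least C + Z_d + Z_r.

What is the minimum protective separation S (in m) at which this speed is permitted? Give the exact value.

S_min = 137/128 m = 1.0703 m

braking lasts T_s = (5/4)/4 = 0.3125 s
robot in T_r: 1.2500·0.0400 = 0.0500 m
robot covers 1.2500·0.3125 − ½·4.0000·0.3125² = 0.1953 m while stopping
human over T_r+T_s: 2.0000·(0.0400+0.3125) = 0.7050 m
residual clearance needed = 0.0800+0.0100+0.0300 = 0.1200 m
S_min ≈ 0.0500+0.1953+0.7050+0.1200  ⇒  S_min = 137/128 m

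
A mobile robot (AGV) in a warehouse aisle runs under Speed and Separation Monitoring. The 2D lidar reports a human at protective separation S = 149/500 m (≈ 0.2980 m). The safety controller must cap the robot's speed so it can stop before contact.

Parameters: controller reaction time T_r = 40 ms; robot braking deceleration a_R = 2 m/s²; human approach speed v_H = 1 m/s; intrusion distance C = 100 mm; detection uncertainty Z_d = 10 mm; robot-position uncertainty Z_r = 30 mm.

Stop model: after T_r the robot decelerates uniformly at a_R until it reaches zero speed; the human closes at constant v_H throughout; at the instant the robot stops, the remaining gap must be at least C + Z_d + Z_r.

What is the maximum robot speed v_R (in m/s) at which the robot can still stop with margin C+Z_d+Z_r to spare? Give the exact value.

v_R_max = 1/5 m/s = 0.2000 m/s

at the boundary: (1/4)·v² + (27/50)·v + (-59/500) = 0
  disc = (27/50)² − 4·(1/4)·(-59/500) = 256/625 ; √disc = 16/25
  v_R = (−(27/50) + 16/25) / (2·(1/4)) = 1/5 m/s
check:
stop time T_s = (1/5)/2 = 0.1000 s
robot covers v_R·T_r = 0.2000·0.0400 = 0.0080 m before braking
robot covers 0.2000·0.1000 − ½·2.0000·0.1000² = 0.0100 m while stopping
person approaches 1.0000·(0.0400+0.1000) = 0.1400 m
margins: 0.1000+0.0100+0.0300 = 0.1400 m
sum ≈ 0.0080+0.0100+0.1400+0.1400 ≈ 0.2980 m = S ✓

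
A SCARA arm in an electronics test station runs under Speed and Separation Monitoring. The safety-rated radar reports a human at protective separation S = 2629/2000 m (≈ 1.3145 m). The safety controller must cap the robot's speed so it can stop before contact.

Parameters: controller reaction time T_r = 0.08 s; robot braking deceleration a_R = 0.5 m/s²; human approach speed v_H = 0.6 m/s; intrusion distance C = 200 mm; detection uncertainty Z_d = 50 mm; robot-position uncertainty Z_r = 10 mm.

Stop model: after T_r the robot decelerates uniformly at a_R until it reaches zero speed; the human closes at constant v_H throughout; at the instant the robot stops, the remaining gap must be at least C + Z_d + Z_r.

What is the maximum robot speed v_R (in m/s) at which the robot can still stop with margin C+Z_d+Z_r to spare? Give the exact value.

v_R_max = 11/20 m/s = 0.5500 m/s

at the boundary: (1)·v² + (32/25)·v + (-2013/2000) = 0
  disc = (32/25)² − 4·(1)·(-2013/2000) = 14161/2500 ; √disc = 119/50
  v_R = (−(32/25) + 119/50) / (2·(1)) = 11/20 m/s
check:
braking lasts T_s = (11/20)/(1/2) = 1.1000 s
reaction-phase robot travel = 0.5500·0.0800 = 0.0440 m
braking distance = 0.5500²/(2·0.5000) = 0.3025 m
human closes 0.6000·1.1800 = 0.7080 m
C+Z_d+Z_r = 0.2000+0.0500+0.0100 = 0.2600 m
sum ≈ 0.0440+0.3025+0.7080+0.2600 ≈ 1.3145 m = S ✓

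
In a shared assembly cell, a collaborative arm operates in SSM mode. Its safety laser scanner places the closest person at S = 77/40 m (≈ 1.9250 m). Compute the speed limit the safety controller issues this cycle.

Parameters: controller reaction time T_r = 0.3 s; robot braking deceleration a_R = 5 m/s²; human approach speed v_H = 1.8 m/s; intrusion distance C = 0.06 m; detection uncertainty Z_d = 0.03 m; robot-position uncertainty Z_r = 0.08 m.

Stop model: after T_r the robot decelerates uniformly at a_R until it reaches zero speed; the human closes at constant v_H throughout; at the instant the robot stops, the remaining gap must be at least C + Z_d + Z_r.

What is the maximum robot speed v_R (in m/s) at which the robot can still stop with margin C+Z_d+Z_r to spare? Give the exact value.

collect terms ⇒ (1/10)·v_R² + (33/50)·v_R + (-243/200) = 0
  disc = (33/50)² − 4·(1/10)·(-243/200) = 576/625 ; √disc = 24/25
  v_R = (−(33/50) + 24/25) / (2·(1/10)) = 3/2 m/s
check:
braking lasts T_s = (3/2)/5 = 0.3000 s
robot covers v_R·T_r = 1.5000·0.3000 = 0.4500 m before braking
braking distance = 1.5000²/(2·5.0000) = 0.2250 m
person approaches 1.8000·(0.3000+0.3000) = 1.0800 m
margins: 0.0600+0.0300+0.0800 = 0.1700 m
sum ≈ 0.4500+0.2250+1.0800+0.1700 ≈ 1.9250 m = S ✓

v_R_max = 3/2 m/s = 1.5000 m/s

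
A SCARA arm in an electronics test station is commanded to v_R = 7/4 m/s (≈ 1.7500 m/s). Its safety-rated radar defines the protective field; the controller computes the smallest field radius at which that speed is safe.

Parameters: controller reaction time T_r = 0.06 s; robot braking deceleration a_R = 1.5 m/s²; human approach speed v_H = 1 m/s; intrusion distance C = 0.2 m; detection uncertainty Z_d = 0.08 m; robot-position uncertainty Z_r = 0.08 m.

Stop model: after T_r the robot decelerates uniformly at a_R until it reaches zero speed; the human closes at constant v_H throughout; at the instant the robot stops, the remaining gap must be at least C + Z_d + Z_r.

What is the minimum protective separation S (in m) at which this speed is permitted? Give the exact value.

S_min = 217/80 m = 2.7125 m

braking lasts T_s = (7/4)/(3/2) = 1.1667 s
robot in T_r: 1.7500·0.0600 = 0.1050 m
braking distance = 1.7500²/(2·1.5000) = 1.0208 m
person approaches 1.0000·(0.0600+1.1667) = 1.2267 m
margins: 0.2000+0.0800+0.0800 = 0.3600 m
S_min ≈ 0.1050+1.0208+1.2267+0.3600  ⇒  S_min = 217/80 m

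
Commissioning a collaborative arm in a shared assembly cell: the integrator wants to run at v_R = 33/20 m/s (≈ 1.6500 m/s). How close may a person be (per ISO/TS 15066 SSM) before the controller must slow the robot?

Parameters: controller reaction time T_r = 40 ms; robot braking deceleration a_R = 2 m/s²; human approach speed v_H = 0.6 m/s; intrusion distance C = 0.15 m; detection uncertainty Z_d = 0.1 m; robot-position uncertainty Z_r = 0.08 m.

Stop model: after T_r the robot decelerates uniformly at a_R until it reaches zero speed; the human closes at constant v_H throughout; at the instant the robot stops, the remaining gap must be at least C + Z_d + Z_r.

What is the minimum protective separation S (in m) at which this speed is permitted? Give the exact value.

braking lasts T_s = (33/20)/2 = 0.8250 s
robot covers v_R·T_r = 1.6500·0.0400 = 0.0660 m before braking
robot covers 1.6500·0.8250 − ½·2.0000·0.8250² = 0.6806 m while stopping
person approaches 0.6000·(0.0400+0.8250) = 0.5190 m
C+Z_d+Z_r = 0.1500+0.1000+0.0800 = 0.3300 m
S_min ≈ 0.0660+0.6806+0.5190+0.3300  ⇒  S_min = 2553/1600 m

S_min = 2553/1600 m = 1.5956 m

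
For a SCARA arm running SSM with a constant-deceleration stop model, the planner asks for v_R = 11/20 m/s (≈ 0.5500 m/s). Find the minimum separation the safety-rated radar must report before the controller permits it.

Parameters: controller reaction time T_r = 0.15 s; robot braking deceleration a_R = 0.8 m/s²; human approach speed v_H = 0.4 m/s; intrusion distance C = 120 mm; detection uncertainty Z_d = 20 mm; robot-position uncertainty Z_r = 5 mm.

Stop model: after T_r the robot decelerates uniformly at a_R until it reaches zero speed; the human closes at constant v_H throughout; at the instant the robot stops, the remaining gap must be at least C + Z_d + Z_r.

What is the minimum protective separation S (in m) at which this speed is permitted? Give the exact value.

stop time T_s = (11/20)/(4/5) = 0.6875 s
robot covers v_R·T_r = 0.5500·0.1500 = 0.0825 m before braking
robot under decel: 0.5500²/(2·0.8000) = 0.1891 m
human over T_r+T_s: 0.4000·(0.1500+0.6875) = 0.3350 m
residual clearance needed = 0.1200+0.0200+0.0050 = 0.1450 m
S_min ≈ 0.0825+0.1891+0.3350+0.1450  ⇒  S_min = 481/640 m

S_min = 481/640 m = 0.7516 m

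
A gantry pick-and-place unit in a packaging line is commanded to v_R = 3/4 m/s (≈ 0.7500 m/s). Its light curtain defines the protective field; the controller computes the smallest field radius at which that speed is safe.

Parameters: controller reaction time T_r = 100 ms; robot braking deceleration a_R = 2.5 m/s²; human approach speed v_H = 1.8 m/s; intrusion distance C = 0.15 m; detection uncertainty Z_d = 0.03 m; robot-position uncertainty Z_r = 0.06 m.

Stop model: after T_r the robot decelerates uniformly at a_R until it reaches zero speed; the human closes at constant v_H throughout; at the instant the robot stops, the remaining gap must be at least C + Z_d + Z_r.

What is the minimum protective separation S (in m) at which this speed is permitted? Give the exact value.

T_s = v_R/a_R = (3/4)/(5/2) = 0.3000 s
robot covers v_R·T_r = 0.7500·0.1000 = 0.0750 m before braking
braking distance = 0.7500²/(2·2.5000) = 0.1125 m
human over T_r+T_s: 1.8000·(0.1000+0.3000) = 0.7200 m
C+Z_d+Z_r = 0.1500+0.0300+0.0600 = 0.2400 m
S_min ≈ 0.0750+0.1125+0.7200+0.2400  ⇒  S_min = 459/400 m

S_min = 459/400 m = 1.1475 m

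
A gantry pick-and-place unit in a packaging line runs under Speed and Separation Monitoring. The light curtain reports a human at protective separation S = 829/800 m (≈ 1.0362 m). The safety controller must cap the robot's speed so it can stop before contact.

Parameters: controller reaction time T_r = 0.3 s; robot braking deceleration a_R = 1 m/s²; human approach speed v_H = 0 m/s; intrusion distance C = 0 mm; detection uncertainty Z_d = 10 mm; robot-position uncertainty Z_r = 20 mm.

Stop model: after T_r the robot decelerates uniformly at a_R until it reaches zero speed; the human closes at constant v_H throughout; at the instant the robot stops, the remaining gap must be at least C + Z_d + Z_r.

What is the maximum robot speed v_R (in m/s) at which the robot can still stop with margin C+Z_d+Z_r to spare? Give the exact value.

at the boundary: (1/2)·v² + (3/10)·v + (-161/160) = 0
  disc = (3/10)² − 4·(1/2)·(-161/160) = 841/400 ; √disc = 29/20
  v_R = (−(3/10) + 29/20) / (2·(1/2)) = 23/20 m/s
check:
braking lasts T_s = (23/20)/1 = 1.1500 s
reaction-phase robot travel = 1.1500·0.3000 = 0.3450 m
robot under decel: 1.1500²/(2·1.0000) = 0.6613 m
person approaches 0.0000·(0.3000+1.1500) = 0.0000 m
residual clearance needed = 0.0000+0.0100+0.0200 = 0.0300 m
sum ≈ 0.3450+0.6613+0.0000+0.0300 ≈ 1.0362 m = S ✓

v_R_max = 23/20 m/s = 1.1500 m/s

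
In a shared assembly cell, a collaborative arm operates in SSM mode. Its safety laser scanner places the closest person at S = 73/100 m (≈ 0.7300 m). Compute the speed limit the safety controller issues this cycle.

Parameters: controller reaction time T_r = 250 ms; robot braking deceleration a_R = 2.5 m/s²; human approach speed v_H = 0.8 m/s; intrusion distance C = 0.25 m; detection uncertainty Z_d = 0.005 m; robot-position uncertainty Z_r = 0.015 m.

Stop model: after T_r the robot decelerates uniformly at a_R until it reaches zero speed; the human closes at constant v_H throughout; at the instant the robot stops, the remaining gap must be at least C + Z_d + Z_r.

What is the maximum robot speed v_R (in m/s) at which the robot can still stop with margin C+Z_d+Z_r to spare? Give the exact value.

quadratic (1/5)·v² + (57/100)·v + (-13/50) = 0
  disc = (57/100)² − 4·(1/5)·(-13/50) = 5329/10000 ; √disc = 73/100
  v_R = (−(57/100) + 73/100) / (2·(1/5)) = 2/5 m/s
check:
braking lasts T_s = (2/5)/(5/2) = 0.1600 s
reaction-phase robot travel = 0.4000·0.2500 = 0.1000 m
robot covers 0.4000·0.1600 − ½·2.5000·0.1600² = 0.0320 m while stopping
person approaches 0.8000·(0.2500+0.1600) = 0.3280 m
margins: 0.2500+0.0050+0.0150 = 0.2700 m
sum ≈ 0.1000+0.0320+0.3280+0.2700 ≈ 0.7300 m = S ✓

v_R_max = 2/5 m/s = 0.4000 m/s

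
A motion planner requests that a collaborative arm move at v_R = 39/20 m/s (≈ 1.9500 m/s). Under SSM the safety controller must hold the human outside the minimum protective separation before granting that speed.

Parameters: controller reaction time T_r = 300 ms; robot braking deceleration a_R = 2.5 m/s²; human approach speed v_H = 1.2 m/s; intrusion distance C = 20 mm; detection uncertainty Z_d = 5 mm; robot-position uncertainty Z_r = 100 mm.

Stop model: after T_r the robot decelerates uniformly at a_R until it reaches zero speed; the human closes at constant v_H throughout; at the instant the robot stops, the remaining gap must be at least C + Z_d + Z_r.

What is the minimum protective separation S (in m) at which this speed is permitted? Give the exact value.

S_min = 5533/2000 m = 2.7665 m

stop time T_s = (39/20)/(5/2) = 0.7800 s
robot covers v_R·T_r = 1.9500·0.3000 = 0.5850 m before braking
robot covers 1.9500·0.7800 − ½·2.5000·0.7800² = 0.7605 m while stopping
person approaches 1.2000·(0.3000+0.7800) = 1.2960 m
margins: 0.0200+0.0050+0.1000 = 0.1250 m
S_min ≈ 0.5850+0.7605+1.2960+0.1250  ⇒  S_min = 5533/2000 m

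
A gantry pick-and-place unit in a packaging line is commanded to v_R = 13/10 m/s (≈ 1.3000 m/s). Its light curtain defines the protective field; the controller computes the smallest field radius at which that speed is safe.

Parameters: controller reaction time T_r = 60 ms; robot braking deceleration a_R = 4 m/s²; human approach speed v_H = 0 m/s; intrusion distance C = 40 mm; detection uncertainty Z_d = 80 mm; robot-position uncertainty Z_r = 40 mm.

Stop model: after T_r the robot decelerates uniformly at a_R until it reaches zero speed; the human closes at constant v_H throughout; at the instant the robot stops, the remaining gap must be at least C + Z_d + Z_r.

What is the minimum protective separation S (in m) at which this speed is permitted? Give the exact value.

S_min = 1797/4000 m = 0.4492 m

T_s = v_R/a_R = (13/10)/4 = 0.3250 s
reaction-phase robot travel = 1.3000·0.0600 = 0.0780 m
robot covers 1.3000·0.3250 − ½·4.0000·0.3250² = 0.2112 m while stopping
human closes 0.0000·0.3850 = 0.0000 m
residual clearance needed = 0.0400+0.0800+0.0400 = 0.1600 m
S_min ≈ 0.0780+0.2112+0.0000+0.1600  ⇒  S_min = 1797/4000 m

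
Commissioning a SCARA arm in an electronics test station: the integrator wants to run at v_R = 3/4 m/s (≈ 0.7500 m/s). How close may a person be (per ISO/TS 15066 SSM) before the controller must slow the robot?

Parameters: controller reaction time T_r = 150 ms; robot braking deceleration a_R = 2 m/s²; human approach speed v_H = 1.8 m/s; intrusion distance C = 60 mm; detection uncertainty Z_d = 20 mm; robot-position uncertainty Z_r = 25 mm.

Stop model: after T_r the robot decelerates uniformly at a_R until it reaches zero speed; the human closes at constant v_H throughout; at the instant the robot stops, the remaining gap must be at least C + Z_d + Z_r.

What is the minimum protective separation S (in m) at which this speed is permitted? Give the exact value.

stop time T_s = (3/4)/2 = 0.3750 s
reaction-phase robot travel = 0.7500·0.1500 = 0.1125 m
braking distance = 0.7500²/(2·2.0000) = 0.1406 m
person approaches 1.8000·(0.1500+0.3750) = 0.9450 m
C+Z_d+Z_r = 0.0600+0.0200+0.0250 = 0.1050 m
S_min ≈ 0.1125+0.1406+0.9450+0.1050  ⇒  S_min = 417/320 m

S_min = 417/320 m = 1.3031 m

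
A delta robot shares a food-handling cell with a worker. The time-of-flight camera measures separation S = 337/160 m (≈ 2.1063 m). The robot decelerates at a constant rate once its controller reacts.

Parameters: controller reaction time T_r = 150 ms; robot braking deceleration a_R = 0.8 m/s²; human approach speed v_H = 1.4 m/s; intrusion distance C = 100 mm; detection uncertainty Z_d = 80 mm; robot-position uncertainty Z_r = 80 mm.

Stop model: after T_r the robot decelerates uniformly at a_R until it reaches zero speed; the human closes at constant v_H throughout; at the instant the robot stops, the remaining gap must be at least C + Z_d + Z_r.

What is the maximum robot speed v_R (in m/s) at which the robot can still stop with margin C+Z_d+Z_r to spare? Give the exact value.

v_R_max = 7/10 m/s = 0.7000 m/s

quadratic (5/8)·v² + (19/10)·v + (-1309/800) = 0
  disc = (19/10)² − 4·(5/8)·(-1309/800) = 12321/1600 ; √disc = 111/40
  v_R = (−(19/10) + 111/40) / (2·(5/8)) = 7/10 m/s
check:
stop time T_s = (7/10)/(4/5) = 0.8750 s
robot in T_r: 0.7000·0.1500 = 0.1050 m
robot under decel: 0.7000²/(2·0.8000) = 0.3063 m
person approaches 1.4000·(0.1500+0.8750) = 1.4350 m
margins: 0.1000+0.0800+0.0800 = 0.2600 m
sum ≈ 0.1050+0.3063+1.4350+0.2600 ≈ 2.1063 m = S ✓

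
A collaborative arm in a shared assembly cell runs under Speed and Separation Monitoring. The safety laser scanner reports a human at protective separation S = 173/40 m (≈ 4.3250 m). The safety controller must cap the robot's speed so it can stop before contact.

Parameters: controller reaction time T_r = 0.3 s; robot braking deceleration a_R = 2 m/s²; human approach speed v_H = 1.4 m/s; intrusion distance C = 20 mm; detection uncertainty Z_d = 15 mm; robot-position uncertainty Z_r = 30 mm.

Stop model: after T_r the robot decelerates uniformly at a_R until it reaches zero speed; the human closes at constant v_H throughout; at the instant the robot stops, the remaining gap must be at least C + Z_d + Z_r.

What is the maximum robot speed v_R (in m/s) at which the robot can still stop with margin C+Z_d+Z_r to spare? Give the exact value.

at the boundary: (1/4)·v² + (1)·v + (-96/25) = 0
  disc = (1)² − 4·(1/4)·(-96/25) = 121/25 ; √disc = 11/5
  v_R = (−(1) + 11/5) / (2·(1/4)) = 12/5 m/s
check:
T_s = v_R/a_R = (12/5)/2 = 1.2000 s
robot in T_r: 2.4000·0.3000 = 0.7200 m
braking distance = 2.4000²/(2·2.0000) = 1.4400 m
human closes 1.4000·1.5000 = 2.1000 m
residual clearance needed = 0.0200+0.0150+0.0300 = 0.0650 m
sum ≈ 0.7200+1.4400+2.1000+0.0650 ≈ 4.3250 m = S ✓

v_R_max = 12/5 m/s = 2.4000 m/s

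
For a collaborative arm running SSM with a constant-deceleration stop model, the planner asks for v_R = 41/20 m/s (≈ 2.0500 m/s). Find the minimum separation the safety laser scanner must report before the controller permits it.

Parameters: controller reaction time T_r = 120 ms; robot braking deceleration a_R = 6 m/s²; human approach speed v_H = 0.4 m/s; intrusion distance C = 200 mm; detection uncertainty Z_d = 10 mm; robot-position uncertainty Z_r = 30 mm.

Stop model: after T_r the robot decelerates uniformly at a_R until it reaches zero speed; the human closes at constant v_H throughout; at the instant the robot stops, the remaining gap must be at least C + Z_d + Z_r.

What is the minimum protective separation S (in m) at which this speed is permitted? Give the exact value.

S_min = 8167/8000 m = 1.0209 m

T_s = v_R/a_R = (41/20)/6 = 0.3417 s
robot covers v_R·T_r = 2.0500·0.1200 = 0.2460 m before braking
robot covers 2.0500·0.3417 − ½·6.0000·0.3417² = 0.3502 m while stopping
human over T_r+T_s: 0.4000·(0.1200+0.3417) = 0.1847 m
margins: 0.2000+0.0100+0.0300 = 0.2400 m
S_min ≈ 0.2460+0.3502+0.1847+0.2400  ⇒  S_min = 8167/8000 m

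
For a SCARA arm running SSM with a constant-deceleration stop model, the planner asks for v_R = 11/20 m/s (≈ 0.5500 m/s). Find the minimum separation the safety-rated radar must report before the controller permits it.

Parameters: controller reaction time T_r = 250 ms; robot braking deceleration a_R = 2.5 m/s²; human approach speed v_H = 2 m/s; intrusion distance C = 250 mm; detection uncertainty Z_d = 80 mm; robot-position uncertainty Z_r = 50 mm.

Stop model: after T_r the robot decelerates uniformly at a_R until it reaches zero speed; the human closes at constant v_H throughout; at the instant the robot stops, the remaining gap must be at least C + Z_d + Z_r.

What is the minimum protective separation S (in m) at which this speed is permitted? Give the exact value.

S_min = 759/500 m = 1.5180 m

stop time T_s = (11/20)/(5/2) = 0.2200 s
reaction-phase robot travel = 0.5500·0.2500 = 0.1375 m
robot covers 0.5500·0.2200 − ½·2.5000·0.2200² = 0.0605 m while stopping
person approaches 2.0000·(0.2500+0.2200) = 0.9400 m
C+Z_d+Z_r = 0.2500+0.0800+0.0500 = 0.3800 m
S_min ≈ 0.1375+0.0605+0.9400+0.3800  ⇒  S_min = 759/500 m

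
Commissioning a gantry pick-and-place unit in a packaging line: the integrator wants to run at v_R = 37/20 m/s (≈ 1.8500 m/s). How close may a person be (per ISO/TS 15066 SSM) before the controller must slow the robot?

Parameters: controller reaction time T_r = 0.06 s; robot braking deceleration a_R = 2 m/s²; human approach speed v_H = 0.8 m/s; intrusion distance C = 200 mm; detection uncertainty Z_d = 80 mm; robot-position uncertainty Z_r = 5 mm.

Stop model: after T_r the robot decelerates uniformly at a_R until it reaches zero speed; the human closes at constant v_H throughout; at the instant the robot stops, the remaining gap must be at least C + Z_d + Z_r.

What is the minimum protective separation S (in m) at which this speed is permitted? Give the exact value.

S_min = 16317/8000 m = 2.0396 m

braking lasts T_s = (37/20)/2 = 0.9250 s
robot in T_r: 1.8500·0.0600 = 0.1110 m
braking distance = 1.8500²/(2·2.0000) = 0.8556 m
human closes 0.8000·0.9850 = 0.7880 m
residual clearance needed = 0.2000+0.0800+0.0050 = 0.2850 m
S_min ≈ 0.1110+0.8556+0.7880+0.2850  ⇒  S_min = 16317/8000 m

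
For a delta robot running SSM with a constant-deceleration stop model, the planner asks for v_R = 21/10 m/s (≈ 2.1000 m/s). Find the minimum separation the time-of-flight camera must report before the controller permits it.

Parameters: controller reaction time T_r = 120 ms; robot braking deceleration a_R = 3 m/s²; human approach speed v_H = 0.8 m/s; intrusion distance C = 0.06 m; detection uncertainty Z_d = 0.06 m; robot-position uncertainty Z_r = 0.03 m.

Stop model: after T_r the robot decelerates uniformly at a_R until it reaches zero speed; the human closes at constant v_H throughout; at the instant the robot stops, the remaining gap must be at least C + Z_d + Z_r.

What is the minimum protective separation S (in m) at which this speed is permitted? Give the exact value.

S_min = 1793/1000 m = 1.7930 m

braking lasts T_s = (21/10)/3 = 0.7000 s
robot covers v_R·T_r = 2.1000·0.1200 = 0.2520 m before braking
robot under decel: 2.1000²/(2·3.0000) = 0.7350 m
person approaches 0.8000·(0.1200+0.7000) = 0.6560 m
C+Z_d+Z_r = 0.0600+0.0600+0.0300 = 0.1500 m
S_min ≈ 0.2520+0.7350+0.6560+0.1500  ⇒  S_min = 1793/1000 m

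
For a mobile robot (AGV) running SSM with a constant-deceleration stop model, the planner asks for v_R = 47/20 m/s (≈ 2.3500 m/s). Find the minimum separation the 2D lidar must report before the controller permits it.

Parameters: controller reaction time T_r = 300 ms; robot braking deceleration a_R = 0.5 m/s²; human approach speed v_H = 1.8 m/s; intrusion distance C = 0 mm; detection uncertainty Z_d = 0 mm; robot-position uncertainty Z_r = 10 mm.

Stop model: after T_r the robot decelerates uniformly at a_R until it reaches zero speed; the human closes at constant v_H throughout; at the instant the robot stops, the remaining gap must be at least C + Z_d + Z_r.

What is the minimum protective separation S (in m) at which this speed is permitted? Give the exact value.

stop time T_s = (47/20)/(1/2) = 4.7000 s
reaction-phase robot travel = 2.3500·0.3000 = 0.7050 m
robot covers 2.3500·4.7000 − ½·0.5000·4.7000² = 5.5225 m while stopping
human closes 1.8000·5.0000 = 9.0000 m
C+Z_d+Z_r = 0.0000+0.0000+0.0100 = 0.0100 m
S_min ≈ 0.7050+5.5225+9.0000+0.0100  ⇒  S_min = 1219/80 m

S_min = 1219/80 m = 15.2375 m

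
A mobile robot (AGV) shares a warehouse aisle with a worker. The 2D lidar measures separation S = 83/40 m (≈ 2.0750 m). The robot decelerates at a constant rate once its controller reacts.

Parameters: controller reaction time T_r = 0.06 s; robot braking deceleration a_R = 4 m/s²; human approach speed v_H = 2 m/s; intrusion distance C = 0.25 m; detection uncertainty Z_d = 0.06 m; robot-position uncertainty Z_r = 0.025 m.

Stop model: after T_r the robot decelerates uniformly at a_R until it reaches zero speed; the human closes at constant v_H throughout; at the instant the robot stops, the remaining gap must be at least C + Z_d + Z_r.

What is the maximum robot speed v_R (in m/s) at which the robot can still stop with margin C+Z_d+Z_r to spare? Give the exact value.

v_R_max = 2 m/s = 2.0000 m/s

at the boundary: (1/8)·v² + (14/25)·v + (-81/50) = 0
  disc = (14/25)² − 4·(1/8)·(-81/50) = 2809/2500 ; √disc = 53/50
  v_R = (−(14/25) + 53/50) / (2·(1/8)) = 2 m/s
check:
stop time T_s = 2/4 = 0.5000 s
robot in T_r: 2.0000·0.0600 = 0.1200 m
braking distance = 2.0000²/(2·4.0000) = 0.5000 m
person approaches 2.0000·(0.0600+0.5000) = 1.1200 m
C+Z_d+Z_r = 0.2500+0.0600+0.0250 = 0.3350 m
sum ≈ 0.1200+0.5000+1.1200+0.3350 ≈ 2.0750 m = S ✓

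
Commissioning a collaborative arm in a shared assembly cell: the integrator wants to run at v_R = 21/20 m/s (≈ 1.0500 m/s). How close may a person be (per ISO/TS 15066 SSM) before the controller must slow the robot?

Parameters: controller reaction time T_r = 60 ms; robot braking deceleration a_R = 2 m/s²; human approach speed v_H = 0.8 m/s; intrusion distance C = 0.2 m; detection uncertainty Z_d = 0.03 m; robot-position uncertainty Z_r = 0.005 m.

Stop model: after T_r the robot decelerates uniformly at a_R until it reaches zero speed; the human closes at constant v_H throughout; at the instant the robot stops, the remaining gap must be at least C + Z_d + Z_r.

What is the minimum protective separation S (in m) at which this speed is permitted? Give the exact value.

S_min = 8333/8000 m = 1.0416 m

stop time T_s = (21/20)/2 = 0.5250 s
robot in T_r: 1.0500·0.0600 = 0.0630 m
braking distance = 1.0500²/(2·2.0000) = 0.2756 m
human over T_r+T_s: 0.8000·(0.0600+0.5250) = 0.4680 m
residual clearance needed = 0.2000+0.0300+0.0050 = 0.2350 m
S_min ≈ 0.0630+0.2756+0.4680+0.2350  ⇒  S_min = 8333/8000 m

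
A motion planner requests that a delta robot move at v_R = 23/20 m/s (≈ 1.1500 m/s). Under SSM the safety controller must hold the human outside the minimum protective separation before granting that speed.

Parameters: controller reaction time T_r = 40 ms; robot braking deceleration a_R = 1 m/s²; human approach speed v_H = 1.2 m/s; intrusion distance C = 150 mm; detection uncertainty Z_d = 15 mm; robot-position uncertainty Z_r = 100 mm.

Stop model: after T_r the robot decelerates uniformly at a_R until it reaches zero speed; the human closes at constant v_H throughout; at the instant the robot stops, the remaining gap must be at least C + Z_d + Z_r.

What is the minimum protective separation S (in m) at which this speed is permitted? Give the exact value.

braking lasts T_s = (23/20)/1 = 1.1500 s
reaction-phase robot travel = 1.1500·0.0400 = 0.0460 m
braking distance = 1.1500²/(2·1.0000) = 0.6613 m
human closes 1.2000·1.1900 = 1.4280 m
residual clearance needed = 0.1500+0.0150+0.1000 = 0.2650 m
S_min ≈ 0.0460+0.6613+1.4280+0.2650  ⇒  S_min = 9601/4000 m

S_min = 9601/4000 m = 2.4003 m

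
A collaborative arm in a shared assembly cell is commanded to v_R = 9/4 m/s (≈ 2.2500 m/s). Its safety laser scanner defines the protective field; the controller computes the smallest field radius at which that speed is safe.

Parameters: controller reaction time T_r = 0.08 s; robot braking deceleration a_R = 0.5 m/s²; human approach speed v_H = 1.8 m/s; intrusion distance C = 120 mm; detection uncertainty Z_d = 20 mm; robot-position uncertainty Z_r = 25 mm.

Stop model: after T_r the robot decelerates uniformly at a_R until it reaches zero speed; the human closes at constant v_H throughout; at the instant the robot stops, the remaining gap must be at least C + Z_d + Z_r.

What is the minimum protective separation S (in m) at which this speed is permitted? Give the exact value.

S_min = 27303/2000 m = 13.6515 m

T_s = v_R/a_R = (9/4)/(1/2) = 4.5000 s
robot covers v_R·T_r = 2.2500·0.0800 = 0.1800 m before braking
braking distance = 2.2500²/(2·0.5000) = 5.0625 m
person approaches 1.8000·(0.0800+4.5000) = 8.2440 m
margins: 0.1200+0.0200+0.0250 = 0.1650 m
S_min ≈ 0.1800+5.0625+8.2440+0.1650  ⇒  S_min = 27303/2000 m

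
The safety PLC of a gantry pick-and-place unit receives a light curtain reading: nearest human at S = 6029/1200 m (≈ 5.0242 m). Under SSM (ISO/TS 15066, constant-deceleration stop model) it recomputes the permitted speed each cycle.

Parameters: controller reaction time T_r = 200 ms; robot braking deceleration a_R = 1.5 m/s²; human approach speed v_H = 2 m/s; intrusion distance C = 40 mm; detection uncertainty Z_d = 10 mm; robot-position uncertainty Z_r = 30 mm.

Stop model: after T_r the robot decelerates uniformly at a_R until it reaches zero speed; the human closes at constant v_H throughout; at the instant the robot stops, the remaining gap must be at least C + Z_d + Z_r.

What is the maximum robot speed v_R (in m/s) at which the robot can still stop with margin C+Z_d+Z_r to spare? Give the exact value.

at the boundary: (1/3)·v² + (23/15)·v + (-5453/1200) = 0
  disc = (23/15)² − 4·(1/3)·(-5453/1200) = 841/100 ; √disc = 29/10
  v_R = (−(23/15) + 29/10) / (2·(1/3)) = 41/20 m/s
check:
braking lasts T_s = (41/20)/(3/2) = 1.3667 s
robot covers v_R·T_r = 2.0500·0.2000 = 0.4100 m before braking
braking distance = 2.0500²/(2·1.5000) = 1.4008 m
human closes 2.0000·1.5667 = 3.1333 m
residual clearance needed = 0.0400+0.0100+0.0300 = 0.0800 m
sum ≈ 0.4100+1.4008+3.1333+0.0800 ≈ 5.0242 m = S ✓

v_R_max = 41/20 m/s = 2.0500 m/s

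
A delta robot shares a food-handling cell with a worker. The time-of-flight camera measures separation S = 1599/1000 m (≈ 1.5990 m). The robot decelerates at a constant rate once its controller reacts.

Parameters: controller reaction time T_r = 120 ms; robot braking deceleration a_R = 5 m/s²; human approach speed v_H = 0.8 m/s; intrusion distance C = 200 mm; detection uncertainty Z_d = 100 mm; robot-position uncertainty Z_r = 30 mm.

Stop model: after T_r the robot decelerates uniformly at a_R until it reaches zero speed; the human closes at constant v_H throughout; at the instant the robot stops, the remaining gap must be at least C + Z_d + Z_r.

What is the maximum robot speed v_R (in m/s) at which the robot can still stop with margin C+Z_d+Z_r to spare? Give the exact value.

v_R_max = 23/10 m/s = 2.3000 m/s

collect terms ⇒ (1/10)·v_R² + (7/25)·v_R + (-1173/1000) = 0
  disc = (7/25)² − 4·(1/10)·(-1173/1000) = 1369/2500 ; √disc = 37/50
  v_R = (−(7/25) + 37/50) / (2·(1/10)) = 23/10 m/s
check:
stop time T_s = (23/10)/5 = 0.4600 s
robot covers v_R·T_r = 2.3000·0.1200 = 0.2760 m before braking
braking distance = 2.3000²/(2·5.0000) = 0.5290 m
human over T_r+T_s: 0.8000·(0.1200+0.4600) = 0.4640 m
margins: 0.2000+0.1000+0.0300 = 0.3300 m
sum ≈ 0.2760+0.5290+0.4640+0.3300 ≈ 1.5990 m = S ✓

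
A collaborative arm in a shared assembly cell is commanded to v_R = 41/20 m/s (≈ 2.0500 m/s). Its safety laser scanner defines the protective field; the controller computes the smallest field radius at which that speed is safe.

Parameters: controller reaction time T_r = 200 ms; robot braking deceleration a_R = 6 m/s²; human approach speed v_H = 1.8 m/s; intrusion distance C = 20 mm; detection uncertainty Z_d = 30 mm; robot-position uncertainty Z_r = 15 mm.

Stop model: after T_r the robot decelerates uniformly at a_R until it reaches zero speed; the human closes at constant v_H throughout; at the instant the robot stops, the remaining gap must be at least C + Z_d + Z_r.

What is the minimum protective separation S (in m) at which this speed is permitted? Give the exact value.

T_s = v_R/a_R = (41/20)/6 = 0.3417 s
robot in T_r: 2.0500·0.2000 = 0.4100 m
robot covers 2.0500·0.3417 − ½·6.0000·0.3417² = 0.3502 m while stopping
person approaches 1.8000·(0.2000+0.3417) = 0.9750 m
C+Z_d+Z_r = 0.0200+0.0300+0.0150 = 0.0650 m
S_min ≈ 0.4100+0.3502+0.9750+0.0650  ⇒  S_min = 8641/4800 m

S_min = 8641/4800 m = 1.8002 m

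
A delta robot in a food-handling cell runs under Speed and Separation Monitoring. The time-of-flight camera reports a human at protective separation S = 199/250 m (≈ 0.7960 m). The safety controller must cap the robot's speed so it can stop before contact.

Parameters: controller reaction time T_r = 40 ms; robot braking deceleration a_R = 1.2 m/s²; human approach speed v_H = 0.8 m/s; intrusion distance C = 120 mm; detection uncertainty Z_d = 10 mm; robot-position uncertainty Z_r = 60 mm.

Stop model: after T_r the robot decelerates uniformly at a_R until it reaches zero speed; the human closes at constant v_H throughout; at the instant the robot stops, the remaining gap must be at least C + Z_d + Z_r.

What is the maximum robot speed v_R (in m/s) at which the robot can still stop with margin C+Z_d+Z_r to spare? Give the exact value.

at the boundary: (5/12)·v² + (53/75)·v + (-287/500) = 0
  disc = (53/75)² − 4·(5/12)·(-287/500) = 32761/22500 ; √disc = 181/150
  v_R = (−(53/75) + 181/150) / (2·(5/12)) = 3/5 m/s
check:
T_s = v_R/a_R = (3/5)/(6/5) = 0.5000 s
robot in T_r: 0.6000·0.0400 = 0.0240 m
robot covers 0.6000·0.5000 − ½·1.2000·0.5000² = 0.1500 m while stopping
human over T_r+T_s: 0.8000·(0.0400+0.5000) = 0.4320 m
margins: 0.1200+0.0100+0.0600 = 0.1900 m
sum ≈ 0.0240+0.1500+0.4320+0.1900 ≈ 0.7960 m = S ✓

v_R_max = 3/5 m/s = 0.6000 m/s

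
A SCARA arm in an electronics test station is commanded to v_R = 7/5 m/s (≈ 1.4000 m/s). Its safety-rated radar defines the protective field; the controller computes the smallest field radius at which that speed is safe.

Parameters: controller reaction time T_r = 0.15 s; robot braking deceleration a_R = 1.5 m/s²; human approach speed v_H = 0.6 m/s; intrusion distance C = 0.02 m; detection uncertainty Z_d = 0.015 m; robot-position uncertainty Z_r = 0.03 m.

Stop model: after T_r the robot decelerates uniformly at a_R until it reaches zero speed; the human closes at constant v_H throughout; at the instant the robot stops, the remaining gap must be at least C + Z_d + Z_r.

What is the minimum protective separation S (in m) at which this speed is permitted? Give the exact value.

T_s = v_R/a_R = (7/5)/(3/2) = 0.9333 s
robot covers v_R·T_r = 1.4000·0.1500 = 0.2100 m before braking
braking distance = 1.4000²/(2·1.5000) = 0.6533 m
human closes 0.6000·1.0833 = 0.6500 m
margins: 0.0200+0.0150+0.0300 = 0.0650 m
S_min ≈ 0.2100+0.6533+0.6500+0.0650  ⇒  S_min = 947/600 m

S_min = 947/600 m = 1.5783 m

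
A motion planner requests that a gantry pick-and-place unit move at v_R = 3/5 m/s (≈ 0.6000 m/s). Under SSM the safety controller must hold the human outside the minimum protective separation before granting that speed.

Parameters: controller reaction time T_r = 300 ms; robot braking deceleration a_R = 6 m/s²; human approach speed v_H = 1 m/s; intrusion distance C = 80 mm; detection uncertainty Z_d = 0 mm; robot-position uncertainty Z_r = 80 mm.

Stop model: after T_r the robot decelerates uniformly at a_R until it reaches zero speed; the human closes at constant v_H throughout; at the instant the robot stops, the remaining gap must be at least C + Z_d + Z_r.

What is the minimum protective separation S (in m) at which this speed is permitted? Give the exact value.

S_min = 77/100 m = 0.7700 m

stop time T_s = (3/5)/6 = 0.1000 s
robot covers v_R·T_r = 0.6000·0.3000 = 0.1800 m before braking
braking distance = 0.6000²/(2·6.0000) = 0.0300 m
person approaches 1.0000·(0.3000+0.1000) = 0.4000 m
margins: 0.0800+0.0000+0.0800 = 0.1600 m
S_min ≈ 0.1800+0.0300+0.4000+0.1600  ⇒  S_min = 77/100 m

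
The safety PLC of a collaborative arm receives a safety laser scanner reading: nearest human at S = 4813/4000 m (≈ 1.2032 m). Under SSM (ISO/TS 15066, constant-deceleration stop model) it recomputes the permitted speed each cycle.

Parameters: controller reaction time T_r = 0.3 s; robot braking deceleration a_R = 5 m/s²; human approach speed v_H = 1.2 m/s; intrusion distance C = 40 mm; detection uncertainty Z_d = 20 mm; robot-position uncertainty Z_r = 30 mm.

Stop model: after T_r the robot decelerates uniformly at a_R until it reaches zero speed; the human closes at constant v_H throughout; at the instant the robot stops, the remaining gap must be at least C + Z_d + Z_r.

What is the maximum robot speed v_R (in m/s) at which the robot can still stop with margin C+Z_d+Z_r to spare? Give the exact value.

at the boundary: (1/10)·v² + (27/50)·v + (-3013/4000) = 0
  disc = (27/50)² − 4·(1/10)·(-3013/4000) = 5929/10000 ; √disc = 77/100
  v_R = (−(27/50) + 77/100) / (2·(1/10)) = 23/20 m/s
check:
stop time T_s = (23/20)/5 = 0.2300 s
robot covers v_R·T_r = 1.1500·0.3000 = 0.3450 m before braking
robot under decel: 1.1500²/(2·5.0000) = 0.1323 m
human over T_r+T_s: 1.2000·(0.3000+0.2300) = 0.6360 m
C+Z_d+Z_r = 0.0400+0.0200+0.0300 = 0.0900 m
sum ≈ 0.3450+0.1323+0.6360+0.0900 ≈ 1.2032 m = S ✓

v_R_max = 23/20 m/s = 1.1500 m/s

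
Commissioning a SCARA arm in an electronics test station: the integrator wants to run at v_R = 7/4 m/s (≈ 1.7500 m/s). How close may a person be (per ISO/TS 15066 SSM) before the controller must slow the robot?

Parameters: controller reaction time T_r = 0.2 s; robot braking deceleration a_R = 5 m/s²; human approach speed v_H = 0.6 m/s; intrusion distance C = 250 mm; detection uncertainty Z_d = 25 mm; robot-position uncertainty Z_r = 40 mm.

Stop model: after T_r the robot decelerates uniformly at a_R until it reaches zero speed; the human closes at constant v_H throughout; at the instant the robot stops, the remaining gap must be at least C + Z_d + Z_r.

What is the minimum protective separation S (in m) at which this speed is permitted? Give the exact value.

braking lasts T_s = (7/4)/5 = 0.3500 s
robot covers v_R·T_r = 1.7500·0.2000 = 0.3500 m before braking
robot covers 1.7500·0.3500 − ½·5.0000·0.3500² = 0.3063 m while stopping
person approaches 0.6000·(0.2000+0.3500) = 0.3300 m
residual clearance needed = 0.2500+0.0250+0.0400 = 0.3150 m
S_min ≈ 0.3500+0.3063+0.3300+0.3150  ⇒  S_min = 1041/800 m

S_min = 1041/800 m = 1.3013 m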